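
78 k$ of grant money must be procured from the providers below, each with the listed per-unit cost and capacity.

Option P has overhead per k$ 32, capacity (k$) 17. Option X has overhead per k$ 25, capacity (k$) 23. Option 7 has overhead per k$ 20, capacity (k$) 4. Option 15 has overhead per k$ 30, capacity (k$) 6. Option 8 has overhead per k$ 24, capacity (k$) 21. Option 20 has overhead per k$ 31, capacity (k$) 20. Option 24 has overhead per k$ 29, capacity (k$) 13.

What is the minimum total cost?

2057

Use providers in increasing cost order.
Option 7 at 20: take all 4 k$ ; 74 still needed.
Take 21 from Option 8 at 24 ; need 53 more.
Take 23 from Option X at 25 ; need 30 more.
Option 24 at 29: take all 13 k$ ; 17 still needed.
Option 15 (30): use full 6 ; 11 k$ to go.
Option 20 at 31: take 11 of its 20 ; requirement met.
Option P: unused.
Cost = 4×20 + 21×24 + 23×25 + 13×29 + 6×30 + 11×31 = 2057.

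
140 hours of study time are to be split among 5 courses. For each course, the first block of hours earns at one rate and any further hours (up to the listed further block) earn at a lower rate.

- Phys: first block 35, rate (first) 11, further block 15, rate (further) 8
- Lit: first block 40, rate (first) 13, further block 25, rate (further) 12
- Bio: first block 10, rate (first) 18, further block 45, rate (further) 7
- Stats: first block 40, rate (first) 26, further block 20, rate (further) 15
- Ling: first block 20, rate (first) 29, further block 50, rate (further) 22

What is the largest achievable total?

3200

Order all 10 blocks by rate: Ling/first 29 > Stats/first 26 > Ling/second 22 > Bio/first 18 > Stats/second 15 > Lit/first 13 > Lit/second 12 > Phys/first 11 > Phys/second 8 > Bio/second 7.
Ling first at 29: fill all 20 — 120 left.
Stats first at 26: fill all 40 — 80 left.
Ling/second (22): +50 — 30 left.
Bio first at 18: fill all 10 — 20 left.
Stats second at 15: fill all 20 — 0 left.
Total = 29×20 + 26×40 + 22×50 + 18×10 + 15×20 = 3200.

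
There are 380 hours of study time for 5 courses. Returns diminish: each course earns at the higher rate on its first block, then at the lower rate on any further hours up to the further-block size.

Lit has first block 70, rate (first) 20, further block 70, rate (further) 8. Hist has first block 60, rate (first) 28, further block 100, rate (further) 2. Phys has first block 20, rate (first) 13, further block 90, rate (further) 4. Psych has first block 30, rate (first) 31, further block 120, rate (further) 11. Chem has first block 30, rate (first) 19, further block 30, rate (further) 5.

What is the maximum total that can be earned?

6560

Rank every tier by rate: Psych/T1 31 > Hist/T1 28 > Lit/T1 20 > Chem/T1 19 > Phys/T1 13 > Psych/T2 11 > Lit/T2 8 > Chem/T2 5 > Phys/T2 4 > Hist/T2 2.
Psych T1 at 31: fill all 30 ; 350 left.
Fill Hist T1 block (60 at 28) ; 290 left.
Lit T1 at 20: fill all 70 ; 220 left.
Chem T1 at 19: fill all 30 ; 190 left.
Fill Phys T1 block (20 at 13) ; 170 left.
Psych T2 at 11: fill all 120 ; 50 left.
50 remain; put them into Lit T2 at 8.
Total = 31×30 + 28×60 + 20×70 + 19×30 + 13×20 + 11×120 + 8×50 = 6560.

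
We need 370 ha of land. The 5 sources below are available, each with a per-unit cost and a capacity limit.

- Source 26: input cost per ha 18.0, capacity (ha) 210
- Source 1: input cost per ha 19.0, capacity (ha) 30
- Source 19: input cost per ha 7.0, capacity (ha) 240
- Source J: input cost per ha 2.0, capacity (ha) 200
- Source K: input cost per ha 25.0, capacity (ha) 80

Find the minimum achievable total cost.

1590

Fill from the cheapest source first.
Source J (2.0): use full 200 → 170 ha to go.
Take 170 from Source 19 at 7.0 to finish.
Source 26, Source 1, Source K: unused.
Cost = 200×2.0 + 170×7.0 = 1590.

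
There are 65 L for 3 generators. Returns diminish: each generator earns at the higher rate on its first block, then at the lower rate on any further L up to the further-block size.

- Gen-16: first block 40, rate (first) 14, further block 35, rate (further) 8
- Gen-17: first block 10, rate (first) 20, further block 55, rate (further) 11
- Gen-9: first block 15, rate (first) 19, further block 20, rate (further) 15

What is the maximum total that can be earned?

1065

Order all 6 blocks by rate: Gen-17/tier1 20 > Gen-9/tier1 19 > Gen-9/tier2 15 > Gen-16/tier1 14 > Gen-17/tier2 11 > Gen-16/tier2 8.
Gen-17/tier1 (20): +10 → 55 left.
Gen-9/tier1 (19): +15 → 40 left.
Gen-9/tier2 (15): +20 → 20 left.
Gen-16 tier1 at 14: only 20 left, fill 20.
Total = 20×10 + 19×15 + 15×20 + 14×20 = 1065.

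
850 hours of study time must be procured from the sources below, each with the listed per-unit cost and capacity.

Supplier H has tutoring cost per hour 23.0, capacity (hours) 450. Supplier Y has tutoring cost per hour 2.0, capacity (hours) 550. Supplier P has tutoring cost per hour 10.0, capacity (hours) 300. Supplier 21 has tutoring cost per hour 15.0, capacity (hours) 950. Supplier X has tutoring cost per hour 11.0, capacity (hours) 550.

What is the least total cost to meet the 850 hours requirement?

4100

Fill from the cheapest source first.
Supplier Y at 2.0: take all 550 hours ; 300 still needed.
Take 300 from Supplier P at 10.0 ; need 0 more.
Supplier X, Supplier 21, Supplier H: unused.
Cost = 550×2.0 + 300×10.0 = 4100.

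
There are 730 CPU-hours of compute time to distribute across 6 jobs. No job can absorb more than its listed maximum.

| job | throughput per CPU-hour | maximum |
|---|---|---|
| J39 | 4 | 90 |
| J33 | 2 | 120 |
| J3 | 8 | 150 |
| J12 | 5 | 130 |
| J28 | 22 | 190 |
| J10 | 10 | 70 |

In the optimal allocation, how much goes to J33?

100

Order the jobs by throughput per CPU-hour: J28 22 > J10 10 > J3 8 > J12 5 > J39 4 > J33 2.
J28: +190 to 190 (cap) ; 540 left.
Give J10 70 to hit its cap of 70 ; 470 left.
Give J3 150 to hit its cap of 150 ; 320 left.
J12: +130 to 130 (cap) ; 190 left.
J39: +90 to 90 (cap) ; 100 left.
J33: +100 (room for 120) → 100. Pool exhausted.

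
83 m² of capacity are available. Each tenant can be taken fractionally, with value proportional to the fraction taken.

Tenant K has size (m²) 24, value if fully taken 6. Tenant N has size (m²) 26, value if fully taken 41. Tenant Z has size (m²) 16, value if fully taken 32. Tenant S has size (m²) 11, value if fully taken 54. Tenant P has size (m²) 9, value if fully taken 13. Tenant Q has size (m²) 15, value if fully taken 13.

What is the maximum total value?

154.5

Sort by value density: Tenant S 54/11≈4.91, Tenant Z 32/16≈2, Tenant N 41/26≈1.58, Tenant P 13/9≈1.44, Tenant Q 13/15≈0.867, Tenant K 6/24≈0.25.
All 11 m² of Tenant S fit (value 54) — 72 remain.
All 16 m² of Tenant Z fit (value 32) — 56 remain.
All 26 m² of Tenant N fit (value 41) — 30 remain.
All 9 m² of Tenant P fit (value 13) — 21 remain.
Tenant Q: take in full, 15 m² for value 13 — 6 left.
Fill the last 6 m² with part of Tenant K: 6/24 of it earns 1.5.
Total value = 154.5.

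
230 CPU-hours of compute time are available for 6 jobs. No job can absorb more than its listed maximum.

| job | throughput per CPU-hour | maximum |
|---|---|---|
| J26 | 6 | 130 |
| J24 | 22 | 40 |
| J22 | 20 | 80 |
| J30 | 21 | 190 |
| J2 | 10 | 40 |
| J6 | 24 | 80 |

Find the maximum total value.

Rank by throughput per CPU-hour: J6 24 > J24 22 > J30 21 > J22 20 > J2 10 > J26 6.
Give J6 80 to hit its cap of 80 — 150 left.
J24 takes 40 to reach its cap of 40 — 110 left.
Only 110 left; J30 takes them to reach 110.
Total = 22×40 + 21×110 + 24×80 = 5110.

5110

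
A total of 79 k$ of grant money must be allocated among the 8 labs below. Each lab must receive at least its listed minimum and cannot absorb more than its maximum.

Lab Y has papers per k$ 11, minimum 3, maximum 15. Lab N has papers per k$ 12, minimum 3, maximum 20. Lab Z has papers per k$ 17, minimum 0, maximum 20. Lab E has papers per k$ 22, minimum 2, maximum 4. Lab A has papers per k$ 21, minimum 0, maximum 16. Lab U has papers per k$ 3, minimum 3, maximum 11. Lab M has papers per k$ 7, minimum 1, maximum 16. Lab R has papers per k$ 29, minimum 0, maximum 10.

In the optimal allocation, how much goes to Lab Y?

5

Meeting every minimum uses 3+3+0+2+0+3+1+0 = 12 k$, leaving 67.
Highest papers per k$ first: Lab R 29 > Lab E 22 > Lab A 21 > Lab Z 17 > Lab N 12 > Lab Y 11 > Lab M 7 > Lab U 3.
Give Lab R 10 more to hit its cap of 10 ; 57 left.
Lab E: +2 to 4 (cap) ; 55 left.
Lab A takes 16 more to reach its cap of 16 ; 39 left.
Lab Z takes 20 more to reach its cap of 20 ; 19 left.
Lab N: +17 to 20 (cap) ; 2 left.
Lab Y: +2 (room for 12) → 5. Pool exhausted.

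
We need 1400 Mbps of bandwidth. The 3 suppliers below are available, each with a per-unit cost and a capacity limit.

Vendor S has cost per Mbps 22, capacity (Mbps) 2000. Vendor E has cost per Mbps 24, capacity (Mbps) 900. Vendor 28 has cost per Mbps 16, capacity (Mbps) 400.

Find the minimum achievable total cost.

Fill from the cheapest supplier first.
Take 400 from Vendor 28 at 16 ; need 1000 more.
Vendor S (22): take the remaining 1000 ; done.
Vendor E: unused.
Cost = 400×16 + 1000×22 = 28400.

28400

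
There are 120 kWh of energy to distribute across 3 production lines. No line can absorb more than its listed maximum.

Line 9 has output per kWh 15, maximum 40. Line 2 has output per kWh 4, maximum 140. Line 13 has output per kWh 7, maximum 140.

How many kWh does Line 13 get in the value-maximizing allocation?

80

Rank by output per kWh: Line 9 15 > Line 13 7 > Line 2 4.
Line 9: +40 to 40 (cap) → 80 left.
Line 13 has room for 140 but only 80 remain, so it gets 80.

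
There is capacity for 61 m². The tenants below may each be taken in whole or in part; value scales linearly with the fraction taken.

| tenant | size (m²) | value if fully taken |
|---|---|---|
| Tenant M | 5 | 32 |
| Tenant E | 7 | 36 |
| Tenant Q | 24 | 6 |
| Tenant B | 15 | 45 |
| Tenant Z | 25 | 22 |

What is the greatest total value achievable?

137.25

Best value per unit of size first: Tenant M 32/5≈6.4, Tenant E 36/7≈5.14, Tenant B 45/15≈3, Tenant Z 22/25≈0.88, Tenant Q 6/24≈0.25.
Tenant M: take in full, 5 m² for value 32 ; 56 left.
Tenant E: take in full, 7 m² for value 36 ; 49 left.
All 15 m² of Tenant B fit (value 45) ; 34 remain.
Tenant Z: take in full, 25 m² for value 22 ; 9 left.
9 m² left: a 9/24 share of Tenant Q gives 6×9/24 = 2.25.
Total value = 137.25.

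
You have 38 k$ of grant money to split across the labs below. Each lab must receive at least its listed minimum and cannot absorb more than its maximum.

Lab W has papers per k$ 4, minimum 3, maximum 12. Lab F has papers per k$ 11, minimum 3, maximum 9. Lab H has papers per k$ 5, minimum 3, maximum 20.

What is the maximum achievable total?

Meeting every minimum uses 3+3+3 = 9 k$, leaving 29.
Rank by papers per k$: Lab F 11 > Lab H 5 > Lab W 4.
Lab F takes 6 more to reach its cap of 9 — 23 left.
Give Lab H 17 more to hit its cap of 20 — 6 left.
Lab W has room for 9 more but only 6 remain, so it gets 9.
Total = 4×9 + 11×9 + 5×20 = 235.

235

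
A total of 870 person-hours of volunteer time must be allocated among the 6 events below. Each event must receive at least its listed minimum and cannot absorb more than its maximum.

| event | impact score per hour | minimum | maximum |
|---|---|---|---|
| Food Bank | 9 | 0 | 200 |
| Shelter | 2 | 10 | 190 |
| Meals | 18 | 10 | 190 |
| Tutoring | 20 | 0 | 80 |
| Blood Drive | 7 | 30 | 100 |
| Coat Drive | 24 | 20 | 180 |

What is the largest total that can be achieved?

Meeting every minimum uses 0+10+10+0+30+20 = 70 person-hours, leaving 800.
Highest impact score per hour first: Coat Drive 24 > Tutoring 20 > Meals 18 > Food Bank 9 > Blood Drive 7 > Shelter 2.
Coat Drive takes 160 more to reach its cap of 180 → 640 left.
Tutoring takes 80 more to reach its cap of 80 → 560 left.
Meals takes 180 more to reach its cap of 190 → 380 left.
Food Bank: +200 to 200 (cap) → 180 left.
Give Blood Drive 70 more to hit its cap of 100 → 110 left.
Shelter: +110 (room for 180) → 120. Pool exhausted.
Total = 9×200 + 2×120 + 18×190 + 20×80 + 7×100 + 24×180 = 12080.

12080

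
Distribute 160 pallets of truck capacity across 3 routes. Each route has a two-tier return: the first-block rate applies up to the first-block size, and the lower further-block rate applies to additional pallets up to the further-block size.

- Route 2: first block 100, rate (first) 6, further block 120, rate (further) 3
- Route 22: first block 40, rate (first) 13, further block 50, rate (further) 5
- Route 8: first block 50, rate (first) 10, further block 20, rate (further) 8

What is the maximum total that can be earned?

Treat each block as its own option and order by rate: Route 22/tier1 13 > Route 8/tier1 10 > Route 8/tier2 8 > Route 2/tier1 6 > Route 22/tier2 5 > Route 2/tier2 3.
Route 22 tier1 at 13: fill all 40 ; 120 left.
Fill Route 8 tier1 block (50 at 10) ; 70 left.
Route 8 tier2 at 8: fill all 20 ; 50 left.
Route 2/tier1: +50 of 100 at 6; pool empty.
Total = 13×40 + 10×50 + 8×20 + 6×50 = 1480.

1480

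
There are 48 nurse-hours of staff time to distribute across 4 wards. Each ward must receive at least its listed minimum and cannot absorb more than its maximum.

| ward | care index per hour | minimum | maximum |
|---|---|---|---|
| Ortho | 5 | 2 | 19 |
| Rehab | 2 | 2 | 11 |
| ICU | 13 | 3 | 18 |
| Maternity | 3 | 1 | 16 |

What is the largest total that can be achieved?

Meeting every minimum uses 2+2+3+1 = 8 nurse-hours, leaving 40.
Highest care index per hour first: ICU 13 > Ortho 5 > Maternity 3 > Rehab 2.
Give ICU 15 more to hit its cap of 18 — 25 left.
Ortho takes 17 more to reach its cap of 19 — 8 left.
Maternity has room for 15 more but only 8 remain, so it gets 9.
Total = 5×19 + 2×2 + 13×18 + 3×9 = 360.

360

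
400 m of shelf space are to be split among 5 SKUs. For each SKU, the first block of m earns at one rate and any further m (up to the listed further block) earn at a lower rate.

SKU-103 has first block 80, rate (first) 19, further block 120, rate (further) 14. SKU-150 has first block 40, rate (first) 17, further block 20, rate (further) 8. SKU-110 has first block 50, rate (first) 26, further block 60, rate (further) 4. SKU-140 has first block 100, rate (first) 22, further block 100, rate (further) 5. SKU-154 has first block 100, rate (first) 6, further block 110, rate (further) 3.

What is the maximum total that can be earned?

Rank every tier by rate: SKU-110/first 26 > SKU-140/first 22 > SKU-103/first 19 > SKU-150/first 17 > SKU-103/second 14 > SKU-150/second 8 > SKU-154/first 6 > SKU-140/second 5 > SKU-110/second 4 > SKU-154/second 3.
SKU-110 first at 26: fill all 50 → 350 left.
SKU-140 first at 22: fill all 100 → 250 left.
SKU-103 first at 19: fill all 80 → 170 left.
SKU-150 first at 17: fill all 40 → 130 left.
SKU-103/second (14): +120 → 10 left.
10 remain; put them into SKU-150 second at 8.
Total = 26×50 + 22×100 + 19×80 + 17×40 + 14×120 + 8×10 = 7460.

7460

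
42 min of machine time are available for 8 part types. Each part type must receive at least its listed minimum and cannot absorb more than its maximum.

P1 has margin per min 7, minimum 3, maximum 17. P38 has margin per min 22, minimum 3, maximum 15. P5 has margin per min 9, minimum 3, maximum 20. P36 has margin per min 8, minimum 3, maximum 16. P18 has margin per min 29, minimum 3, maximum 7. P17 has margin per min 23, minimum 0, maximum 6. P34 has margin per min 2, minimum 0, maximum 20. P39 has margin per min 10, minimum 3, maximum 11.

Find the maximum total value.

793

Meeting every minimum uses 3+3+3+3+3+0+0+3 = 18 min, leaving 24.
Rank by margin per min: P18 29 > P17 23 > P38 22 > P39 10 > P5 9 > P36 8 > P1 7 > P34 2.
Give P18 4 more to hit its cap of 7 — 20 left.
P17: +6 to 6 (cap) — 14 left.
P38: +12 to 15 (cap) — 2 left.
Only 2 left; P39 takes them to reach 5.
Total = 7×3 + 22×15 + 9×3 + 8×3 + 29×7 + 23×6 + 10×5 = 793.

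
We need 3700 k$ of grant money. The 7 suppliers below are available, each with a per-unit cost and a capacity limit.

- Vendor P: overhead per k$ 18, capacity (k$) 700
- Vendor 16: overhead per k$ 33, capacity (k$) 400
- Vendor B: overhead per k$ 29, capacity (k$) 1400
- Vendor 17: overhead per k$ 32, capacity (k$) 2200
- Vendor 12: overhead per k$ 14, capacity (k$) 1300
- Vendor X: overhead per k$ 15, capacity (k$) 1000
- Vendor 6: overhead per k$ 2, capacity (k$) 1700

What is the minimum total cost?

32100

Fill from the cheapest supplier first.
Take 1700 from Vendor 6 at 2 — need 2000 more.
Vendor 12 at 14: take all 1300 k$ — 700 still needed.
Vendor X at 15: take 700 of its 1000 — requirement met.
Vendor P, Vendor B, Vendor 17, Vendor 16: unused.
Cost = 1700×2 + 1300×14 + 700×15 = 32100.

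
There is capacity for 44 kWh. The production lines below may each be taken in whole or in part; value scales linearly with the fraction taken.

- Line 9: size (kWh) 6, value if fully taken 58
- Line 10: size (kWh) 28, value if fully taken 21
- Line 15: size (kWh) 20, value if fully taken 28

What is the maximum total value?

Rank by value-to-size ratio: Line 9 58/6≈9.67, Line 15 28/20≈1.4, Line 10 21/28≈0.75.
Take all of Line 9 (6 kWh, value 58) → 38 kWh left.
Take all of Line 15 (20 kWh, value 28) → 18 kWh left.
18 kWh left: a 18/28 share of Line 10 gives 21×18/28 = 13.5.
Total value = 99.5.

99.5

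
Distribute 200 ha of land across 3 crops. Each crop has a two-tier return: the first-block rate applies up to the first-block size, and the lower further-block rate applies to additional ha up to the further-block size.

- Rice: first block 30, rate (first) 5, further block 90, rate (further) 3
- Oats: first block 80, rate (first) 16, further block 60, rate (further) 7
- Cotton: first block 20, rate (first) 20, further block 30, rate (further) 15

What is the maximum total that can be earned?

2600

Order all 6 blocks by rate: Cotton/tier1 20 > Oats/tier1 16 > Cotton/tier2 15 > Oats/tier2 7 > Rice/tier1 5 > Rice/tier2 3.
Cotton tier1 at 20: fill all 20 — 180 left.
Oats/tier1 (16): +80 — 100 left.
Fill Cotton tier2 block (30 at 15) — 70 left.
Oats tier2 at 7: fill all 60 — 10 left.
Rice tier1 at 5: only 10 left, fill 10.
Total = 20×20 + 16×80 + 15×30 + 7×60 + 5×10 = 2600.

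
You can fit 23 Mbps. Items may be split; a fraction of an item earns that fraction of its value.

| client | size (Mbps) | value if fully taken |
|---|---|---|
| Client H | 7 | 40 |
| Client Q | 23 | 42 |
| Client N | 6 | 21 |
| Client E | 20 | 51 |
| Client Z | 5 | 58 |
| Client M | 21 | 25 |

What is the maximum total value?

Sort by value density: Client Z 58/5≈11.6, Client H 40/7≈5.71, Client N 21/6≈3.5, Client E 51/20≈2.55, Client Q 42/23≈1.83, Client M 25/21≈1.19.
All 5 Mbps of Client Z fit (value 58) ; 18 remain.
Take all of Client H (7 Mbps, value 40) ; 11 Mbps left.
Client N: take in full, 6 Mbps for value 21 ; 5 left.
Only 5 Mbps remain; take 5/20 of Client E for value 51×5/20 = 12.75.
Total value = 131.75.

131.75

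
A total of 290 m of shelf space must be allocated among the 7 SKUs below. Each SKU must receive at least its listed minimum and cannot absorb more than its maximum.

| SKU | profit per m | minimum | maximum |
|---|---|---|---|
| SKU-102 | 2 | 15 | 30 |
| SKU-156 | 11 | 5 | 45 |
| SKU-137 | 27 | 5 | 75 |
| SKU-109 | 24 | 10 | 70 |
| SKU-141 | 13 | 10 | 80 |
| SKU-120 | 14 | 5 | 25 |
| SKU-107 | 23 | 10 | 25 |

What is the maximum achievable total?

5690

Meeting every minimum uses 15+5+5+10+10+5+10 = 60 m, leaving 230.
Rank by profit per m: SKU-137 27 > SKU-109 24 > SKU-107 23 > SKU-120 14 > SKU-141 13 > SKU-156 11 > SKU-102 2.
Give SKU-137 70 more to hit its cap of 75 → 160 left.
SKU-109 takes 60 more to reach its cap of 70 → 100 left.
Give SKU-107 15 more to hit its cap of 25 → 85 left.
Give SKU-120 20 more to hit its cap of 25 → 65 left.
SKU-141 has room for 70 more but only 65 remain, so it gets 75.
Total = 2×15 + 11×5 + 27×75 + 24×70 + 13×75 + 14×25 + 23×25 = 5690.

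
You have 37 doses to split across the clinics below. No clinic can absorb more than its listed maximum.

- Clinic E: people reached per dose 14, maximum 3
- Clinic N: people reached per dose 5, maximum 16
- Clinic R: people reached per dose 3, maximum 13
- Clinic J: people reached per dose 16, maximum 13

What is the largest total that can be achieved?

Highest people reached per dose first: Clinic J 16 > Clinic E 14 > Clinic N 5 > Clinic R 3.
Give Clinic J 13 to hit its cap of 13 → 24 left.
Clinic E takes 3 to reach its cap of 3 → 21 left.
Give Clinic N 16 to hit its cap of 16 → 5 left.
Clinic R has room for 13 but only 5 remain, so it gets 5.
Total = 14×3 + 5×16 + 3×5 + 16×13 = 345.

345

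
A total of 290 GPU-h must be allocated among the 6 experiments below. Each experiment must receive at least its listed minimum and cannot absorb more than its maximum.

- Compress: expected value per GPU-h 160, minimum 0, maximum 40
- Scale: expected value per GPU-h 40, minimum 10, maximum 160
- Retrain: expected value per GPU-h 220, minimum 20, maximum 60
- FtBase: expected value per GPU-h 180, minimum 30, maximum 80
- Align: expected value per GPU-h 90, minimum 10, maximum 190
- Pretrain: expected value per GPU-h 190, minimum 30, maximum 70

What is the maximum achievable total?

50400

Meeting every minimum uses 0+10+20+30+10+30 = 100 GPU-h, leaving 190.
Rank by expected value per GPU-h: Retrain 220 > Pretrain 190 > FtBase 180 > Compress 160 > Align 90 > Scale 40.
Retrain: +40 to 60 (cap) ; 150 left.
Pretrain takes 40 more to reach its cap of 70 ; 110 left.
FtBase: +50 to 80 (cap) ; 60 left.
Compress: +40 to 40 (cap) ; 20 left.
Align has room for 180 more but only 20 remain, so it gets 30.
Total = 160×40 + 40×10 + 220×60 + 180×80 + 90×30 + 190×70 = 50400.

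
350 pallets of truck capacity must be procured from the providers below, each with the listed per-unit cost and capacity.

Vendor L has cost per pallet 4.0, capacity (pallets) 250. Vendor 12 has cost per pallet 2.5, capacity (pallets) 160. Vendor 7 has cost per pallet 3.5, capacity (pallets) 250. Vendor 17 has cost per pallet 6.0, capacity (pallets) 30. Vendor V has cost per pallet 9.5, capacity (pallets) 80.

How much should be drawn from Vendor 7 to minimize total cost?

190

Fill from the cheapest provider first.
Take 160 from Vendor 12 at 2.5 ; need 190 more.
Vendor 7 (3.5): take the remaining 190 ; done.
Vendor L, Vendor 17, Vendor V: unused.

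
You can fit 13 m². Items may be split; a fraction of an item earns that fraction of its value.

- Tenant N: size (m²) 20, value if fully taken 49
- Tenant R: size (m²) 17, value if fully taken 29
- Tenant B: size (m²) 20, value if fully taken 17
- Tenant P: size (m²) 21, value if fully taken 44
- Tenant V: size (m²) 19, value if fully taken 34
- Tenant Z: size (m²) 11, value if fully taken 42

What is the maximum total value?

Sort by value density: Tenant Z 42/11≈3.82, Tenant N 49/20≈2.45, Tenant P 44/21≈2.1, Tenant V 34/19≈1.79, Tenant R 29/17≈1.71, Tenant B 17/20≈0.85.
All 11 m² of Tenant Z fit (value 42) — 2 remain.
Fill the last 2 m² with part of Tenant N: 2/20 of it earns 4.9.
Total value = 46.9.

46.9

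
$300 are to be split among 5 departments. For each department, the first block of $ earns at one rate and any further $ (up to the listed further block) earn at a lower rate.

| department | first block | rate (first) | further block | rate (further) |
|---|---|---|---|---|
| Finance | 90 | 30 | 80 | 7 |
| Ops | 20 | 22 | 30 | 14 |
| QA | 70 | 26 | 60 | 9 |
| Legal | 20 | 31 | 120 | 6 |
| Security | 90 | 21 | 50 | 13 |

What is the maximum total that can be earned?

Treat each block as its own option and order by rate: Legal/T1 31 > Finance/T1 30 > QA/T1 26 > Ops/T1 22 > Security/T1 21 > Ops/T2 14 > Security/T2 13 > QA/T2 9 > Finance/T2 7 > Legal/T2 6.
Fill Legal T1 block (20 at 31) — 280 left.
Finance T1 at 30: fill all 90 — 190 left.
Fill QA T1 block (70 at 26) — 120 left.
Ops T1 at 22: fill all 20 — 100 left.
Security T1 at 21: fill all 90 — 10 left.
Ops/T2: +10 of 30 at 14; pool empty.
Total = 31×20 + 30×90 + 26×70 + 22×20 + 21×90 + 14×10 = 7610.

7610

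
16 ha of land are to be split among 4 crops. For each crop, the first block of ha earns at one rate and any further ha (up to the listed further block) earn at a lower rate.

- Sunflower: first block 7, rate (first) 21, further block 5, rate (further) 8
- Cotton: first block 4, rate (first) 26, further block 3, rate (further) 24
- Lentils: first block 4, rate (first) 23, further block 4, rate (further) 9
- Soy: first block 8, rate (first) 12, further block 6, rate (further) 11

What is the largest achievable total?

Treat each block as its own option and order by rate: Cotton/first 26 > Cotton/second 24 > Lentils/first 23 > Sunflower/first 21 > Soy/first 12 > Soy/second 11 > Lentils/second 9 > Sunflower/second 8.
Cotton/first (26): +4 ; 12 left.
Cotton second at 24: fill all 3 ; 9 left.
Lentils/first (23): +4 ; 5 left.
Sunflower first at 21: only 5 left, fill 5.
Total = 26×4 + 24×3 + 23×4 + 21×5 = 373.

373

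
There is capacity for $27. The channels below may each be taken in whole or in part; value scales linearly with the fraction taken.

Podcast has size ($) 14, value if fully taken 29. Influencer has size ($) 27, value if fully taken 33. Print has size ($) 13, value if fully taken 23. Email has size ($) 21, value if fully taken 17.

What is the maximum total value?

52

Sort by value density: Podcast 29/14≈2.07, Print 23/13≈1.77, Influencer 33/27≈1.22, Email 17/21≈0.81.
Podcast: take in full, 14 $ for value 29 ; 13 left.
Take all of Print (13 $, value 23) ; 0 $ left.
Total value = 52.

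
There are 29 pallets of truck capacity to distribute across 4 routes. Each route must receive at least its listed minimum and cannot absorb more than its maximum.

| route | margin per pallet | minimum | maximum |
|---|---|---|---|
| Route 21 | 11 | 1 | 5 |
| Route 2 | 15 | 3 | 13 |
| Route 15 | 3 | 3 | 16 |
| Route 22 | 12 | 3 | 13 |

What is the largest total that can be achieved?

Meeting every minimum uses 1+3+3+3 = 10 pallets, leaving 19.
Highest margin per pallet first: Route 2 15 > Route 22 12 > Route 21 11 > Route 15 3.
Route 2: +10 to 13 (cap) — 9 left.
Route 22 has room for 10 more but only 9 remain, so it gets 12.
Total = 11×1 + 15×13 + 3×3 + 12×12 = 359.

359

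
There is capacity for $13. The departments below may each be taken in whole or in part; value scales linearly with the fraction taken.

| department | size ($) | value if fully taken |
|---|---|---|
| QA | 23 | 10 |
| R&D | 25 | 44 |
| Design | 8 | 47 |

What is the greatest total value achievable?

Rank by value-to-size ratio: Design 47/8≈5.88, R&D 44/25≈1.76, QA 10/23≈0.435.
All 8 $ of Design fit (value 47) ; 5 remain.
Fill the last 5 $ with part of R&D: 5/25 of it earns 8.8.
Total value = 55.8.

55.8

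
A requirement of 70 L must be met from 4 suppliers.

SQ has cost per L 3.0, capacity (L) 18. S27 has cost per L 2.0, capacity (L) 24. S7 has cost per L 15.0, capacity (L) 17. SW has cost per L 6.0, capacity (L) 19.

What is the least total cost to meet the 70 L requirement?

351

Cheapest first:
S27 (2.0): use full 24 ; 46 L to go.
Take 18 from SQ at 3.0 ; need 28 more.
Take 19 from SW at 6.0 ; need 9 more.
S7 at 15.0: take 9 of its 17 ; requirement met.
Cost = 24×2.0 + 18×3.0 + 19×6.0 + 9×15.0 = 351.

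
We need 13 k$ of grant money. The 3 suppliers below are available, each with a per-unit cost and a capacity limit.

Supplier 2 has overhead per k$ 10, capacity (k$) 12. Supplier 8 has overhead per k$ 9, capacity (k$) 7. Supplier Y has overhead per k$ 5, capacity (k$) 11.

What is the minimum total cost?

73

Fill from the cheapest supplier first.
Supplier Y at 5: take all 11 k$ — 2 still needed.
Supplier 8 (9): take the remaining 2 — done.
Supplier 2: unused.
Cost = 11×5 + 2×9 = 73.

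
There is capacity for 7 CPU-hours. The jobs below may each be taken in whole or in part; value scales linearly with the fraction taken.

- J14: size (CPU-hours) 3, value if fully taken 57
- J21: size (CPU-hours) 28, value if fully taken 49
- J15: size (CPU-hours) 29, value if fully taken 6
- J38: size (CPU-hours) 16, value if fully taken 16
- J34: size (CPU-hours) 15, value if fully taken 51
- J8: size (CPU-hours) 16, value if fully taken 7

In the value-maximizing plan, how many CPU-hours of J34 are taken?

4

Best value per unit of size first: J14 57/3≈19, J34 51/15≈3.4, J21 49/28≈1.75, J38 16/16≈1, J8 7/16≈0.438, J15 6/29≈0.207.
All 3 CPU-hours of J14 fit (value 57) — 4 remain.
Fill the last 4 CPU-hours with part of J34: 4/15 of it earns 13.6.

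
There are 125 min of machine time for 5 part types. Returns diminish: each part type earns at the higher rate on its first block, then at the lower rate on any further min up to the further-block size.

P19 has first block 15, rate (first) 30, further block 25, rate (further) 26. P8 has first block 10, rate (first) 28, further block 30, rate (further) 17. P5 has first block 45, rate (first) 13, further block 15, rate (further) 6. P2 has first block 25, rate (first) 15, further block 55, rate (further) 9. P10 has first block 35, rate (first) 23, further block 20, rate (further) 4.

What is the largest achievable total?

2845

Order all 10 blocks by rate: P19/T1 30 > P8/T1 28 > P19/T2 26 > P10/T1 23 > P8/T2 17 > P2/T1 15 > P5/T1 13 > P2/T2 9 > P5/T2 6 > P10/T2 4.
P19/T1 (30): +15 — 110 left.
P8 T1 at 28: fill all 10 — 100 left.
P19/T2 (26): +25 — 75 left.
Fill P10 T1 block (35 at 23) — 40 left.
Fill P8 T2 block (30 at 17) — 10 left.
P2 T1 at 15: only 10 left, fill 10.
Total = 30×15 + 28×10 + 26×25 + 23×35 + 17×30 + 15×10 = 2845.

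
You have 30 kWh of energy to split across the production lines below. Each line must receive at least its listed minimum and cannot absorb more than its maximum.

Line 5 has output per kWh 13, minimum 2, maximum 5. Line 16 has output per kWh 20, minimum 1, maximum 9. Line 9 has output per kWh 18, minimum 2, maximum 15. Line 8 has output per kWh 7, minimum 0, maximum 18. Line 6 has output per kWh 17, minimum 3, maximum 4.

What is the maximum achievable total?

Meeting every minimum uses 2+1+2+0+3 = 8 kWh, leaving 22.
Rank by output per kWh: Line 16 20 > Line 9 18 > Line 6 17 > Line 5 13 > Line 8 7.
Line 16: +8 to 9 (cap) → 14 left.
Give Line 9 13 more to hit its cap of 15 → 1 left.
Give Line 6 1 more to hit its cap of 4 → 0 left.
Total = 13×2 + 20×9 + 18×15 + 17×4 = 544.

544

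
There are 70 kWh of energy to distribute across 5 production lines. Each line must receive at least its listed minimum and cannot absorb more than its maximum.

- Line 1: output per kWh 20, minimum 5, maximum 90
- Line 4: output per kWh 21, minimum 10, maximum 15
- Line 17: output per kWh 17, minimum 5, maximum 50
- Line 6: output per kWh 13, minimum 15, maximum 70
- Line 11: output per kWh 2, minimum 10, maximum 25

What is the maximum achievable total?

Meeting every minimum uses 5+10+5+15+10 = 45 kWh, leaving 25.
Rank by output per kWh: Line 4 21 > Line 1 20 > Line 17 17 > Line 6 13 > Line 11 2.
Line 4 takes 5 more to reach its cap of 15 → 20 left.
Only 20 left; Line 1 takes them to reach 25.
Total = 20×25 + 21×15 + 17×5 + 13×15 + 2×10 = 1115.

1115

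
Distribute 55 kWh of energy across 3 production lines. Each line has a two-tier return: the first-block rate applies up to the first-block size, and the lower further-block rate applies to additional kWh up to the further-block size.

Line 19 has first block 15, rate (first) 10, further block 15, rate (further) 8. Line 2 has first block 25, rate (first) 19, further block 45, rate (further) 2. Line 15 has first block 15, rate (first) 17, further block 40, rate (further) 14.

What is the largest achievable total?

Order all 6 blocks by rate: Line 2/T1 19 > Line 15/T1 17 > Line 15/T2 14 > Line 19/T1 10 > Line 19/T2 8 > Line 2/T2 2.
Line 2/T1 (19): +25 — 30 left.
Line 15 T1 at 17: fill all 15 — 15 left.
15 remain; put them into Line 15 T2 at 14.
Total = 19×25 + 17×15 + 14×15 = 940.

940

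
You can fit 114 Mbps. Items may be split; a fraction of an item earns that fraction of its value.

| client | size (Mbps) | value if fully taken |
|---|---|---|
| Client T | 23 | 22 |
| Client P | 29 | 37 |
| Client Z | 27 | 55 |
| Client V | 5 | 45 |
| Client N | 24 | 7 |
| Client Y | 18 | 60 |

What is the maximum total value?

222.5

Sort by value density: Client V 45/5≈9, Client Y 60/18≈3.33, Client Z 55/27≈2.04, Client P 37/29≈1.28, Client T 22/23≈0.957, Client N 7/24≈0.292.
All 5 Mbps of Client V fit (value 45) ; 109 remain.
Take all of Client Y (18 Mbps, value 60) ; 91 Mbps left.
Client Z: take in full, 27 Mbps for value 55 ; 64 left.
Take all of Client P (29 Mbps, value 37) ; 35 Mbps left.
Client T: take in full, 23 Mbps for value 22 ; 12 left.
Only 12 Mbps remain; take 12/24 of Client N for value 7×12/24 = 3.5.
Total value = 222.5.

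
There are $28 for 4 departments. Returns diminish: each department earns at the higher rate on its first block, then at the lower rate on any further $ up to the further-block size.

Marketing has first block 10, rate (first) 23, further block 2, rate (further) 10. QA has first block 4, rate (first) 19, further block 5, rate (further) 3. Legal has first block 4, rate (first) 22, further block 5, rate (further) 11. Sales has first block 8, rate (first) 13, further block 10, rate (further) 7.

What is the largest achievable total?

520

Order all 8 blocks by rate: Marketing/tier1 23 > Legal/tier1 22 > QA/tier1 19 > Sales/tier1 13 > Legal/tier2 11 > Marketing/tier2 10 > Sales/tier2 7 > QA/tier2 3.
Marketing tier1 at 23: fill all 10 ; 18 left.
Fill Legal tier1 block (4 at 22) ; 14 left.
QA tier1 at 19: fill all 4 ; 10 left.
Sales/tier1 (13): +8 ; 2 left.
2 remain; put them into Legal tier2 at 11.
Total = 23×10 + 22×4 + 19×4 + 13×8 + 11×2 = 520.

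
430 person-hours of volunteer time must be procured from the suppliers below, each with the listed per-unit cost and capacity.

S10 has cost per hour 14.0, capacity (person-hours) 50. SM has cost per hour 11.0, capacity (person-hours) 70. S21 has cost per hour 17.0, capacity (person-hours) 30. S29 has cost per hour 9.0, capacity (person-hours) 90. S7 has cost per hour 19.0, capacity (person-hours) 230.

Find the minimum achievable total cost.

6400

Use suppliers in increasing cost order.
S29 (9.0): use full 90 → 340 person-hours to go.
Take 70 from SM at 11.0 → need 270 more.
Take 50 from S10 at 14.0 → need 220 more.
Take 30 from S21 at 17.0 → need 190 more.
S7 (19.0): take the remaining 190 → done.
Cost = 90×9.0 + 70×11.0 + 50×14.0 + 30×17.0 + 190×19.0 = 6400.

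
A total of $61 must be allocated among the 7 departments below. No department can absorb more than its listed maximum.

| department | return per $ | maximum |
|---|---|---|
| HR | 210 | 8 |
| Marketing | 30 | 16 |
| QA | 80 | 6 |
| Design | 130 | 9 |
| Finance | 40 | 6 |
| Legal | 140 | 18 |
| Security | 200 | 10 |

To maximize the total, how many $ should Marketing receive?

4

Highest return per $ first: HR 210 > Security 200 > Legal 140 > Design 130 > QA 80 > Finance 40 > Marketing 30.
HR takes 8 to reach its cap of 8 — 53 left.
Security takes 10 to reach its cap of 10 — 43 left.
Legal: +18 to 18 (cap) — 25 left.
Give Design 9 to hit its cap of 9 — 16 left.
Give QA 6 to hit its cap of 6 — 10 left.
Finance takes 6 to reach its cap of 6 — 4 left.
Marketing has room for 16 but only 4 remain, so it gets 4.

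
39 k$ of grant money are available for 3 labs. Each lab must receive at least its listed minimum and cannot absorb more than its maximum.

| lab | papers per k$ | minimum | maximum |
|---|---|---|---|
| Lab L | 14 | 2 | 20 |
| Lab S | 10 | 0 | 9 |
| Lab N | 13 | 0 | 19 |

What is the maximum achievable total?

Meeting every minimum uses 2+0+0 = 2 k$, leaving 37.
Order the labs by papers per k$: Lab L 14 > Lab N 13 > Lab S 10.
Lab L: +18 to 20 (cap) → 19 left.
Lab N takes 19 more to reach its cap of 19 → 0 left.
Total = 14×20 + 13×19 = 527.

527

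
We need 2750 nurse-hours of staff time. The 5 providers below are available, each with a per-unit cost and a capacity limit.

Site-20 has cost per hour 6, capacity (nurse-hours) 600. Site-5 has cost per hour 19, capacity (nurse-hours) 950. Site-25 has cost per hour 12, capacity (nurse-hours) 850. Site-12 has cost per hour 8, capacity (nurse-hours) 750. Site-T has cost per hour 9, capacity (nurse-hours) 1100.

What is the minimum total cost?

23100

Use providers in increasing cost order.
Take 600 from Site-20 at 6 → need 2150 more.
Site-12 at 8: take all 750 nurse-hours → 1400 still needed.
Site-T (9): use full 1100 → 300 nurse-hours to go.
Take 300 from Site-25 at 12 to finish.
Site-5: unused.
Cost = 600×6 + 750×8 + 1100×9 + 300×12 = 23100.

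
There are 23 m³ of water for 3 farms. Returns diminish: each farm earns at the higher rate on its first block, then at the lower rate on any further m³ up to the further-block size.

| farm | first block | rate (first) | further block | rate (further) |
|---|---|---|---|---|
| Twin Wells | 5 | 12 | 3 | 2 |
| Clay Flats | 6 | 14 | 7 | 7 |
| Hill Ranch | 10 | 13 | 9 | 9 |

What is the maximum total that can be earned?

Order all 6 blocks by rate: Clay Flats/T1 14 > Hill Ranch/T1 13 > Twin Wells/T1 12 > Hill Ranch/T2 9 > Clay Flats/T2 7 > Twin Wells/T2 2.
Clay Flats/T1 (14): +6 — 17 left.
Fill Hill Ranch T1 block (10 at 13) — 7 left.
Twin Wells/T1 (12): +5 — 2 left.
Hill Ranch/T2: +2 of 9 at 9; pool empty.
Total = 14×6 + 13×10 + 12×5 + 9×2 = 292.

292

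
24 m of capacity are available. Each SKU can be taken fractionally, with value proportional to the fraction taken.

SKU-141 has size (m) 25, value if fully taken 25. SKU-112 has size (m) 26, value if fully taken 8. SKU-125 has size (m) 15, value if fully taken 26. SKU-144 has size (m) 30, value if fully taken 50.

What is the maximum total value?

41

Sort by value density: SKU-125 26/15≈1.73, SKU-144 50/30≈1.67, SKU-141 25/25≈1, SKU-112 8/26≈0.308.
All 15 m of SKU-125 fit (value 26) → 9 remain.
Fill the last 9 m with part of SKU-144: 9/30 of it earns 15.
Total value = 41.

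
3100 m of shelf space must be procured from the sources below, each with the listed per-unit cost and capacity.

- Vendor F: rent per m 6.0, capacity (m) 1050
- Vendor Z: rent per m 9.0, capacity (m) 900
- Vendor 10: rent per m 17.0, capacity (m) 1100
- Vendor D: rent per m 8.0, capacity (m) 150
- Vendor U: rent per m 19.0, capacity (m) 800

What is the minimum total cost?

32600

Use sources in increasing cost order.
Vendor F (6.0): use full 1050 ; 2050 m to go.
Take 150 from Vendor D at 8.0 ; need 1900 more.
Take 900 from Vendor Z at 9.0 ; need 1000 more.
Vendor 10 (17.0): take the remaining 1000 ; done.
Vendor U: unused.
Cost = 1050×6.0 + 150×8.0 + 900×9.0 + 1000×17.0 = 32600.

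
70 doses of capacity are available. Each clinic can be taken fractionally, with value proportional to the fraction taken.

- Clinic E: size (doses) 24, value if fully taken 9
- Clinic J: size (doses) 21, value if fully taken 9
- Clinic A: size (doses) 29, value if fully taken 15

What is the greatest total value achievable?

31.5

Sort by value density: Clinic A 15/29≈0.517, Clinic J 9/21≈0.429, Clinic E 9/24≈0.375.
All 29 doses of Clinic A fit (value 15) — 41 remain.
All 21 doses of Clinic J fit (value 9) — 20 remain.
Fill the last 20 doses with part of Clinic E: 20/24 of it earns 7.5.
Total value = 31.5.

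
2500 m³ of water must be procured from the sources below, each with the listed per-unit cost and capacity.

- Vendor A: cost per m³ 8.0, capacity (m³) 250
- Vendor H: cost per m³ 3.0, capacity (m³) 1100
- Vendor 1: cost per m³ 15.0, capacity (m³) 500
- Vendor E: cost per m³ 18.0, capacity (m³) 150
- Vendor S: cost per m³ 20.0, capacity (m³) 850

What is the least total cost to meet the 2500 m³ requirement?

Cheapest first:
Vendor H (3.0): use full 1100 ; 1400 m³ to go.
Vendor A at 8.0: take all 250 m³ ; 1150 still needed.
Vendor 1 (15.0): use full 500 ; 650 m³ to go.
Take 150 from Vendor E at 18.0 ; need 500 more.
Vendor S (20.0): take the remaining 500 ; done.
Cost = 1100×3.0 + 250×8.0 + 500×15.0 + 150×18.0 + 500×20.0 = 25500.

25500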